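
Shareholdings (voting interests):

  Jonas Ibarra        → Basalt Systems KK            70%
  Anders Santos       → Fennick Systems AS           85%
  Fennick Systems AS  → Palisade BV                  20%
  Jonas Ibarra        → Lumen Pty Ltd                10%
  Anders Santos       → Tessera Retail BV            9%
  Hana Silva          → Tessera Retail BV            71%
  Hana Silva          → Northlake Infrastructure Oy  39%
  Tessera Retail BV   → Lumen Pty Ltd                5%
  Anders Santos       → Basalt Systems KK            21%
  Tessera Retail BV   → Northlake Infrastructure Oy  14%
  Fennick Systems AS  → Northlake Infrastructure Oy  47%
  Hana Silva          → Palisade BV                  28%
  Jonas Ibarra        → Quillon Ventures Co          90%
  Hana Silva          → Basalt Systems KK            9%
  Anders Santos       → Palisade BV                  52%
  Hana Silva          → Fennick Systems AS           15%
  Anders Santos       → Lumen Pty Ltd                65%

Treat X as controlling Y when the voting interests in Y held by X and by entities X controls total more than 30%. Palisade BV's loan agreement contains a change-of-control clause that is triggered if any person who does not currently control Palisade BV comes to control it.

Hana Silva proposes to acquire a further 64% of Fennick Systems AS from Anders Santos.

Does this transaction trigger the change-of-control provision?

Yes

The purchase adds only to Hana's holdings (Anders's stake shrinks), so Hana is the only person who could newly come to control Palisade.
Hana holds 71% of Tessera, so Hana controls Tessera.
Tessera and Hana together hold 14% + 39% = 53% of Northlake, so Hana controls Northlake.
In Palisade, Hana's side holds only 28%, not > 30%.
So before the transaction, Hana does not control Palisade.
After the purchase, Hana's direct stake in Fennick rises to 15% + 64% = 79%, and Anders's stake falls to 21%.
Hana holds 79% of Fennick, so Hana controls Fennick.
Fennick and Hana together hold 20% + 28% = 48% of Palisade, so Hana controls Palisade.
Hana did not control Palisade before and does after, so the clause is triggered.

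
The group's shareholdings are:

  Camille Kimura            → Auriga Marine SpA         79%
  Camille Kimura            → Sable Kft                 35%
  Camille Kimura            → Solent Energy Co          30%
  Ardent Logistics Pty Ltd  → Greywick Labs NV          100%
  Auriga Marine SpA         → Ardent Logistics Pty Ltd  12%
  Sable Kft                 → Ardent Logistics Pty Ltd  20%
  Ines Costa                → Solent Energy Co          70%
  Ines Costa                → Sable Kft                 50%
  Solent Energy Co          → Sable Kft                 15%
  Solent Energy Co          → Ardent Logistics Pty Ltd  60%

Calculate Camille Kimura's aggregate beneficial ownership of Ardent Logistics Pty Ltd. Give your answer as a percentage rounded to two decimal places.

Camille reaches Ardent along 4 paths.
Via Solent: 30% × 60% = 18%.
Via Sable: 35% × 20% = 7%.
Via Solent → Sable: 30% × 15% × 20% = 0.9%.
Via Auriga: 79% × 12% = 9.48%.
Total: 18% + 7% + 0.9% + 9.48% = 35.38%.

35.38%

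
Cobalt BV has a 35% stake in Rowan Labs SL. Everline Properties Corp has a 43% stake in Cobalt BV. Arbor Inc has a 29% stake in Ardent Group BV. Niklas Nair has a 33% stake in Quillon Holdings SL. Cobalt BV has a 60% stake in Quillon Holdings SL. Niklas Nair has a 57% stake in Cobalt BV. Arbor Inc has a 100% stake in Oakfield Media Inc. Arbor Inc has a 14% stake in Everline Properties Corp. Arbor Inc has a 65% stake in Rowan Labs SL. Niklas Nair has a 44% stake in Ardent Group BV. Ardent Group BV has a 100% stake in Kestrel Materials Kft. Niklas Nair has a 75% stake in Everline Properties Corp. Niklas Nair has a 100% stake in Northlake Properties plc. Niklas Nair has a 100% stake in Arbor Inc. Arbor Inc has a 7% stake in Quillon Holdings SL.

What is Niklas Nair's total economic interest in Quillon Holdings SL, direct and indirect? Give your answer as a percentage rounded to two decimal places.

Niklas reaches Quillon along 5 paths.
Via Arbor: 100% × 7% = 7%.
Via Everline → Cobalt: 75% × 43% × 60% = 19.35%.
Via Arbor → Everline → Cobalt: 100% × 14% × 43% × 60% = 3.612%.
Via Cobalt: 57% × 60% = 34.2%.
Direct stake: 33% = 33%.
Total: 7% + 19.35% + 3.612% + 34.2% + 33% = 97.162%.
Rounded: 97.16%.

97.16%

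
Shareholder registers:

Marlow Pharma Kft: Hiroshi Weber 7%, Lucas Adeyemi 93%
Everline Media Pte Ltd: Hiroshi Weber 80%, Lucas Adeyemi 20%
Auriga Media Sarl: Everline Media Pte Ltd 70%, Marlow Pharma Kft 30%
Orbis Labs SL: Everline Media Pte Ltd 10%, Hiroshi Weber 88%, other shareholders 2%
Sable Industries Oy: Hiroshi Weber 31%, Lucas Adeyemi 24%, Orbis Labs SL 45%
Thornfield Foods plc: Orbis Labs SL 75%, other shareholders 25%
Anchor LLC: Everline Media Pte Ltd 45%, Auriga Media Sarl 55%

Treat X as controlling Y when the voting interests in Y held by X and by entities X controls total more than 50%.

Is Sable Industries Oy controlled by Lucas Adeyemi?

No

Lucas holds 93% of Marlow, so Lucas controls Marlow.
In Sable, Lucas's side holds only 24%, not > 50%.
So Lucas does not control Sable.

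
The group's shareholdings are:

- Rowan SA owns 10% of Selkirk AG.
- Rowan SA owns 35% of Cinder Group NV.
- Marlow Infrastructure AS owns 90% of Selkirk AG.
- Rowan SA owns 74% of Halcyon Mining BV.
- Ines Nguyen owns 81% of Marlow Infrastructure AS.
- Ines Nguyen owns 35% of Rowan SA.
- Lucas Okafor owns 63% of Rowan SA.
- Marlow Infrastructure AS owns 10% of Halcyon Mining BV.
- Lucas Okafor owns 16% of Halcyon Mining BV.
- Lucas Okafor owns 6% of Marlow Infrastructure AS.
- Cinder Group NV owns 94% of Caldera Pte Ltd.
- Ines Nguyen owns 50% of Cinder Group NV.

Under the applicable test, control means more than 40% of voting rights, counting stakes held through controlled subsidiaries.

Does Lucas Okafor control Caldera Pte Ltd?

Lucas holds 63% of Rowan, so Lucas controls Rowan.
Lucas and Rowan together hold 16% + 74% = 90% of Halcyon, so Lucas controls Halcyon.
Neither Lucas nor any entity Lucas controls holds any voting interest in Caldera.
So Lucas does not control Caldera.

No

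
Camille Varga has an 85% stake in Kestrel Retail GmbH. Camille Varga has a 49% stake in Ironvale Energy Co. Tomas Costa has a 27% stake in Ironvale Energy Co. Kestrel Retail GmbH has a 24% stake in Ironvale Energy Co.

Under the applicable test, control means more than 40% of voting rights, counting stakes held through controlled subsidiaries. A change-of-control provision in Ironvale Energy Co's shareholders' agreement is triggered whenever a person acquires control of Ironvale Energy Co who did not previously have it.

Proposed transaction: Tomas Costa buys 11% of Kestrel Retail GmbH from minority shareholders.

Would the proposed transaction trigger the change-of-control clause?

No

The purchase changes only Tomas's holdings, so Tomas is the only person who could newly come to control Ironvale.
Tomas's largest direct stake is 27% in Ironvale, which does not meet the threshold, so Tomas controls no company.
In Ironvale, Tomas's side holds only 27%, not > 40%.
So before the transaction, Tomas does not control Ironvale.
After the purchase, Tomas holds 11% of Kestrel directly.
Tomas's side now holds 11% of Kestrel, not > 40%, so Tomas still does not control Kestrel.
After the transaction, Tomas's side holds 27% of Ironvale, not > 40%, so Tomas still does not control Ironvale.
No new person acquires control, so the clause is not triggered.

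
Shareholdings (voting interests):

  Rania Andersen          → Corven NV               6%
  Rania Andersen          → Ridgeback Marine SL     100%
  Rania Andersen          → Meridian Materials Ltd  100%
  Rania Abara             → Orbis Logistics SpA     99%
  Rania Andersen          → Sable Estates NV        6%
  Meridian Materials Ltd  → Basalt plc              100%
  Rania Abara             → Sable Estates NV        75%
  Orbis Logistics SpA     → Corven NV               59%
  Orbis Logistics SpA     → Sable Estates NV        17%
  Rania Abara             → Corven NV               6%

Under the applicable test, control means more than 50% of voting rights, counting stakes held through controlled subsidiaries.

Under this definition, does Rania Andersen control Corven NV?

Rania Andersen holds 100% of Meridian, so Rania Andersen controls Meridian.
Rania Andersen holds 100% of Ridgeback, so Rania Andersen controls Ridgeback.
Meridian holds 100% of Basalt, so Rania Andersen controls Basalt.
In Corven, Rania Andersen's side holds only 6%, not > 50%.
So Rania Andersen does not control Corven.

No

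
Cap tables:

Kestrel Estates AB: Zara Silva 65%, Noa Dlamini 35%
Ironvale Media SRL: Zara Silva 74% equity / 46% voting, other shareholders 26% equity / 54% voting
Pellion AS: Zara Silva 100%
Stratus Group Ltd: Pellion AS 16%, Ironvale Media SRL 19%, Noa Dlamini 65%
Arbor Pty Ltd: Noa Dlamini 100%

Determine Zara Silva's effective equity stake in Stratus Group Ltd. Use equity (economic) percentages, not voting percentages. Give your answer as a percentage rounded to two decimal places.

30.06%

Zara reaches Stratus along 2 paths.
Via Pellion: 100% × 16% = 16%.
Via Ironvale: 74% × 19% = 14.06%.
Total: 16% + 14.06% = 30.06%.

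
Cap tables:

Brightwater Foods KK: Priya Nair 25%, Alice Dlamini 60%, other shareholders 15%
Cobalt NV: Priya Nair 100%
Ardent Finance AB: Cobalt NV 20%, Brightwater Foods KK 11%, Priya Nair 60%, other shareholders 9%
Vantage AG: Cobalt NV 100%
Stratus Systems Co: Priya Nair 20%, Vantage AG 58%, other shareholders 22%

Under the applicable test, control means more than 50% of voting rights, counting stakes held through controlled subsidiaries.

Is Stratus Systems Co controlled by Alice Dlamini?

No

Alice holds 60% of Brightwater, so Alice controls Brightwater.
Neither Alice nor any entity Alice controls holds any voting interest in Stratus.
So Alice does not control Stratus.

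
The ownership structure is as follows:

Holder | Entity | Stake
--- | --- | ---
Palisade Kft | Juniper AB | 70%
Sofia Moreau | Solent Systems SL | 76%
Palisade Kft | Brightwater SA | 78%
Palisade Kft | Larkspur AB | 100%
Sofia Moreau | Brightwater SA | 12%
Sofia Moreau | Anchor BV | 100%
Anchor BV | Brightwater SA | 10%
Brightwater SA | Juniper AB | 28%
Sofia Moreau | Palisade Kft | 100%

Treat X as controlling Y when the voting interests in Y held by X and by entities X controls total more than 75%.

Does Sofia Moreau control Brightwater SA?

Sofia holds 100% of Anchor, so Sofia controls Anchor.
Sofia holds 100% of Palisade, so Sofia controls Palisade.
Anchor and Sofia and Palisade together hold 10% + 12% + 78% = 100% of Brightwater, so Sofia controls Brightwater.

Yes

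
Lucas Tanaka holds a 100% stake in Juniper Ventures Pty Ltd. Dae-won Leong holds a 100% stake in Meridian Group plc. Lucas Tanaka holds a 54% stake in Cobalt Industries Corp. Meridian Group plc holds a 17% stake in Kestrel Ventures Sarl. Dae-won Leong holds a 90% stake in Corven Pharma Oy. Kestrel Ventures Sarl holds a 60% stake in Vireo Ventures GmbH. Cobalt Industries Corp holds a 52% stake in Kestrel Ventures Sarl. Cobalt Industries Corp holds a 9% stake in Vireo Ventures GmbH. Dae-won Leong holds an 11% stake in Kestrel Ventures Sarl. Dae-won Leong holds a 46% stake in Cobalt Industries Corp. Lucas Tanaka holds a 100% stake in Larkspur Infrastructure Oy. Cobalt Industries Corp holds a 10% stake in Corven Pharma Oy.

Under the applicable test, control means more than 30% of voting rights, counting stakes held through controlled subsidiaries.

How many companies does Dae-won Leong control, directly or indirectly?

Dae-won holds 100% of Meridian, so Dae-won controls Meridian.
Dae-won holds 46% of Cobalt, so Dae-won controls Cobalt.
Cobalt and Dae-won and Meridian together hold 52% + 11% + 17% = 80% of Kestrel, so Dae-won controls Kestrel.
Dae-won and Cobalt together hold 90% + 10% = 100% of Corven, so Dae-won controls Corven.
Cobalt and Kestrel together hold 9% + 60% = 69% of Vireo, so Dae-won controls Vireo.
No other company's threshold is met.
Dae-won controls 5 companies.

5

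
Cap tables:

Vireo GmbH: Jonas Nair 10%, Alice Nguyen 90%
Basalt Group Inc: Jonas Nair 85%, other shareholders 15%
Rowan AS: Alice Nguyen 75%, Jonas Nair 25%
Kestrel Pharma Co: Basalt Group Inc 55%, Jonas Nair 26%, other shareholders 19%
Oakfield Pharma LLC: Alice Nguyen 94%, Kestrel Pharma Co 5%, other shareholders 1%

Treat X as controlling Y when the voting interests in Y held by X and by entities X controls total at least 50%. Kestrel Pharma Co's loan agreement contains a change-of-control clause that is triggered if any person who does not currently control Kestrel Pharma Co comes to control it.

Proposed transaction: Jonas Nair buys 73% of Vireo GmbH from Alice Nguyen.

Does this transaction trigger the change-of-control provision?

The purchase adds only to Jonas's holdings (Alice's stake shrinks), so Jonas is the only person who could newly come to control Kestrel.
Jonas holds 85% of Basalt, so Jonas controls Basalt.
Basalt and Jonas together hold 55% + 26% = 81% of Kestrel, so Jonas controls Kestrel.
So Jonas already controls Kestrel before the transaction.
After the purchase, Jonas's direct stake in Vireo rises to 10% + 73% = 83%, and Alice's stake falls to 17%.
Jonas controlled Kestrel already, so this is not a new person acquiring control; every other person's position is unchanged or reduced.
No new person acquires control, so the clause is not triggered.

No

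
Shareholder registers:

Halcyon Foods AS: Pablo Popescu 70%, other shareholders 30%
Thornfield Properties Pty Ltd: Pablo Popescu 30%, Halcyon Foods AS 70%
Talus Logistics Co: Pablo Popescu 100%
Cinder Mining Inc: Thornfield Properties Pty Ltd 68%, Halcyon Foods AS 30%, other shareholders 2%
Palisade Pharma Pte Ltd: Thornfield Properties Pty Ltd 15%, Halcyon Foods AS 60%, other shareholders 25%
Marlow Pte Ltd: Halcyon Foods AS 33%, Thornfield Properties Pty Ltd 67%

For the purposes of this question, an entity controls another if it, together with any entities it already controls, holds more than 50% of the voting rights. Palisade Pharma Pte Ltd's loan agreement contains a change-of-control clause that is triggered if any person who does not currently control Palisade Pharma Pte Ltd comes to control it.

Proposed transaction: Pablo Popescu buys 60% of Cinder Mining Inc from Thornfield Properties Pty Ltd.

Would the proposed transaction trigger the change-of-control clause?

No

The purchase adds only to Pablo's holdings (Thornfield's stake shrinks), so Pablo is the only person who could newly come to control Palisade.
Pablo holds 70% of Halcyon, so Pablo controls Halcyon.
Pablo and Halcyon together hold 30% + 70% = 100% of Thornfield, so Pablo controls Thornfield.
Thornfield and Halcyon together hold 15% + 60% = 75% of Palisade, so Pablo controls Palisade.
So Pablo already controls Palisade before the transaction.
After the purchase, Pablo holds 60% of Cinder directly, and Thornfield's stake falls to 8%.
Pablo controlled Palisade already, so this is not a new person acquiring control; every other person's position is unchanged or reduced.
No new person acquires control, so the clause is not triggered.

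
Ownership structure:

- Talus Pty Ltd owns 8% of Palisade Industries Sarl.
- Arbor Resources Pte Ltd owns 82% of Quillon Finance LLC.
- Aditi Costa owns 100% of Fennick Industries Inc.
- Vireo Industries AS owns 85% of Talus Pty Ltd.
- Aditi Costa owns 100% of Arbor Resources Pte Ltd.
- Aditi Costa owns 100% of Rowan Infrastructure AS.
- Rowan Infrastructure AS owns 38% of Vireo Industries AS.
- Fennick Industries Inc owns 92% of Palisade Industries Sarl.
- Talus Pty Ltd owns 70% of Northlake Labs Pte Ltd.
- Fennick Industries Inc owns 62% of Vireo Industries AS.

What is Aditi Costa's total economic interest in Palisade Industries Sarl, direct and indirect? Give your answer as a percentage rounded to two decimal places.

98.80%

Aditi reaches Palisade along 3 paths.
Via Rowan → Vireo → Talus: 100% × 38% × 85% × 8% = 2.584%.
Via Fennick → Vireo → Talus: 100% × 62% × 85% × 8% = 4.216%.
Via Fennick: 100% × 92% = 92%.
Total: 2.584% + 4.216% + 92% = 98.8%.
Rounded: 98.80%.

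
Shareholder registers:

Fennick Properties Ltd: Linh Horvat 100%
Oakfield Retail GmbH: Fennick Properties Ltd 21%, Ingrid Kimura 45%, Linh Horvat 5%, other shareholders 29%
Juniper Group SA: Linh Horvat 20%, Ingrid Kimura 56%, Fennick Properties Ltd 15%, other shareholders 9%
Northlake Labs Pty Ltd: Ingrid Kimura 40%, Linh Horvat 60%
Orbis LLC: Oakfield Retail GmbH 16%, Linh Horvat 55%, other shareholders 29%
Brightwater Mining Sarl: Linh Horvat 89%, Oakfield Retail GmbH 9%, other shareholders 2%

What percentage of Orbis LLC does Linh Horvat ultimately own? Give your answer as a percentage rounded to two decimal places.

59.16%

Linh reaches Orbis along 3 paths.
Via Fennick → Oakfield: 100% × 21% × 16% = 3.36%.
Via Oakfield: 5% × 16% = 0.8%.
Direct stake: 55% = 55%.
Total: 3.36% + 0.8% + 55% = 59.16%.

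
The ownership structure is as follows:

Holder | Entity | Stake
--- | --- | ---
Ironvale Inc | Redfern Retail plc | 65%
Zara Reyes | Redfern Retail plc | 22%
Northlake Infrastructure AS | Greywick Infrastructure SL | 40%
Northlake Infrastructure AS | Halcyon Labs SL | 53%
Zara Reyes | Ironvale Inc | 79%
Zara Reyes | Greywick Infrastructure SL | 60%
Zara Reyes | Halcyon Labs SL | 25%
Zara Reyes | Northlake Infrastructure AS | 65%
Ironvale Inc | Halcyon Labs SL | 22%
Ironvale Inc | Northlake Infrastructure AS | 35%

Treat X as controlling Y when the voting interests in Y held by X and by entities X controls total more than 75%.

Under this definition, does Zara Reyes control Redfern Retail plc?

Zara holds 79% of Ironvale, so Zara controls Ironvale.
Zara and Ironvale together hold 22% + 65% = 87% of Redfern, so Zara controls Redfern.

Yes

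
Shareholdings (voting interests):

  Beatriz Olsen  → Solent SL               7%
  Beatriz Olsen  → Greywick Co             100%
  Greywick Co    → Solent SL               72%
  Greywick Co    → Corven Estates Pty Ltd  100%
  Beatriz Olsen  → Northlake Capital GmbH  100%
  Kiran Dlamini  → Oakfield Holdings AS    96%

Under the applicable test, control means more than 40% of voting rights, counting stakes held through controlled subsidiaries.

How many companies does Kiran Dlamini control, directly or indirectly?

1

Kiran holds 96% of Oakfield, so Kiran controls Oakfield.
No other company's threshold is met.
Kiran controls 1 company.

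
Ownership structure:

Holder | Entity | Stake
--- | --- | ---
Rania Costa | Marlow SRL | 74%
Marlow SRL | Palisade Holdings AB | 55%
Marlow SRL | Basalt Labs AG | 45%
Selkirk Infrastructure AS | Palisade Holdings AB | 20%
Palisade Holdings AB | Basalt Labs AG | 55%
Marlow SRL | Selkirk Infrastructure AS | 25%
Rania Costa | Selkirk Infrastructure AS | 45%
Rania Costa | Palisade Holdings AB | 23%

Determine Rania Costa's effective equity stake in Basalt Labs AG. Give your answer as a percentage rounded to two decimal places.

Rania reaches Basalt along 5 paths.
Via Marlow → Palisade: 74% × 55% × 55% = 22.385%.
Via Palisade: 23% × 55% = 12.65%.
Via Selkirk → Palisade: 45% × 20% × 55% = 4.95%.
Via Marlow → Selkirk → Palisade: 74% × 25% × 20% × 55% = 2.035%.
Via Marlow: 74% × 45% = 33.3%.
Total: 22.385% + 12.65% + 4.95% + 2.035% + 33.3% = 75.32%.

75.32%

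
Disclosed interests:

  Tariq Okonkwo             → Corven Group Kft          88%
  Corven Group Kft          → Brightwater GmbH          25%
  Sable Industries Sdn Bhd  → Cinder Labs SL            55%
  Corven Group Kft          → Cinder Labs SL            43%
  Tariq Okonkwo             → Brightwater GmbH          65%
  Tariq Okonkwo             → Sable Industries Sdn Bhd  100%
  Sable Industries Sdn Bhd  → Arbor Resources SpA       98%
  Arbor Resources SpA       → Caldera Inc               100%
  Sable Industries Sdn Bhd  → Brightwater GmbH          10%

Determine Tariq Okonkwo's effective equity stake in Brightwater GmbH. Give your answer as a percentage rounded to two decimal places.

97.00%

Tariq reaches Brightwater along 3 paths.
Direct stake: 65% = 65%.
Via Corven: 88% × 25% = 22%.
Via Sable: 100% × 10% = 10%.
Total: 65% + 22% + 10% = 97%.
Rounded: 97.00%.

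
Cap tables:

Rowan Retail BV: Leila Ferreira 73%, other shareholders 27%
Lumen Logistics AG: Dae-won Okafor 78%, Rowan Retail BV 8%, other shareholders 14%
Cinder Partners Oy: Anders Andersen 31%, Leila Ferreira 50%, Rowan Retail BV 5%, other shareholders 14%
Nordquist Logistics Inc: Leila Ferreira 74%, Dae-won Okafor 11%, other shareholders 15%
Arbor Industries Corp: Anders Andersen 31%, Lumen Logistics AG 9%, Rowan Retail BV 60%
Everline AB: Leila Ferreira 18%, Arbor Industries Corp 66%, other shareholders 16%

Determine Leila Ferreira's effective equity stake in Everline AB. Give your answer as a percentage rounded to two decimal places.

47.25%

Leila reaches Everline along 3 paths.
Direct stake: 18% = 18%.
Via Rowan → Lumen → Arbor: 73% × 8% × 9% × 66% = 0.346896%.
Via Rowan → Arbor: 73% × 60% × 66% = 28.908%.
Total: 18% + 0.346896% + 28.908% = 47.254896%.
Rounded: 47.25%.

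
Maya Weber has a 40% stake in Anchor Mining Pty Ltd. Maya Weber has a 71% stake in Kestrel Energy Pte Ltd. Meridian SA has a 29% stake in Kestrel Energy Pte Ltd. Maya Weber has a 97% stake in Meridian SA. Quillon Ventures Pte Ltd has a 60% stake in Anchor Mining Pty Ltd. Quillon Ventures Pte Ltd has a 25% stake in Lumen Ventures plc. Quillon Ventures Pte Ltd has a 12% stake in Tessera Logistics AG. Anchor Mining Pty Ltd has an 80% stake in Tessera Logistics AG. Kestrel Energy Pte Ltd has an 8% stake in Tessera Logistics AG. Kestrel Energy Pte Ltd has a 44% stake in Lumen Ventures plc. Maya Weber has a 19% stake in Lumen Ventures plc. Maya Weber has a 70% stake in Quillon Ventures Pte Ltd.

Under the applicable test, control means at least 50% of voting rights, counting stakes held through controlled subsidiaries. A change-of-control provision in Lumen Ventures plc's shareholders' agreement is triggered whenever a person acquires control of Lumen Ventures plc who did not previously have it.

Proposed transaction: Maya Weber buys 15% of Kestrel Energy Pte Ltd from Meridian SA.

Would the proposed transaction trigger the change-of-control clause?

No

The purchase adds only to Maya's holdings (Meridian's stake shrinks), so Maya is the only person who could newly come to control Lumen.
Maya holds 97% of Meridian, so Maya controls Meridian.
Meridian and Maya together hold 29% + 71% = 100% of Kestrel, so Maya controls Kestrel.
Maya holds 70% of Quillon, so Maya controls Quillon.
Quillon and Maya and Kestrel together hold 25% + 19% + 44% = 88% of Lumen, so Maya controls Lumen.
So Maya already controls Lumen before the transaction.
After the purchase, Maya's direct stake in Kestrel rises to 71% + 15% = 86%, and Meridian's stake falls to 14%.
Maya controlled Lumen already, so this is not a new person acquiring control; every other person's position is unchanged or reduced.
No new person acquires control, so the clause is not triggered.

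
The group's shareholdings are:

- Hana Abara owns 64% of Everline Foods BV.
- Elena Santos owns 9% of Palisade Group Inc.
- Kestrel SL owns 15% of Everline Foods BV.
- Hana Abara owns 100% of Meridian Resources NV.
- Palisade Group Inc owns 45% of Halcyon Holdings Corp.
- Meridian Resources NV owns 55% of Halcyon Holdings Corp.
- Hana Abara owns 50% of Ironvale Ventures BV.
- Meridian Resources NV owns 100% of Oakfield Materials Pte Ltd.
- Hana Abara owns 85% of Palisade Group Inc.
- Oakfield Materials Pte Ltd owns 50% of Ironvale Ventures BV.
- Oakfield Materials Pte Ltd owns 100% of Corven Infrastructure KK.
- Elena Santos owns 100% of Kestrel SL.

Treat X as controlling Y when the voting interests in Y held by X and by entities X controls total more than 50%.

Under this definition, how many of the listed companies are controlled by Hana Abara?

Hana holds 85% of Palisade, so Hana controls Palisade.
Hana holds 100% of Meridian, so Hana controls Meridian.
Meridian holds 100% of Oakfield, so Hana controls Oakfield.
Palisade and Meridian together hold 45% + 55% = 100% of Halcyon, so Hana controls Halcyon.
Oakfield and Hana together hold 50% + 50% = 100% of Ironvale, so Hana controls Ironvale.
Hana holds 64% of Everline, so Hana controls Everline.
Oakfield holds 100% of Corven, so Hana controls Corven.
No other company's threshold is met.
Hana controls 7 companies.

7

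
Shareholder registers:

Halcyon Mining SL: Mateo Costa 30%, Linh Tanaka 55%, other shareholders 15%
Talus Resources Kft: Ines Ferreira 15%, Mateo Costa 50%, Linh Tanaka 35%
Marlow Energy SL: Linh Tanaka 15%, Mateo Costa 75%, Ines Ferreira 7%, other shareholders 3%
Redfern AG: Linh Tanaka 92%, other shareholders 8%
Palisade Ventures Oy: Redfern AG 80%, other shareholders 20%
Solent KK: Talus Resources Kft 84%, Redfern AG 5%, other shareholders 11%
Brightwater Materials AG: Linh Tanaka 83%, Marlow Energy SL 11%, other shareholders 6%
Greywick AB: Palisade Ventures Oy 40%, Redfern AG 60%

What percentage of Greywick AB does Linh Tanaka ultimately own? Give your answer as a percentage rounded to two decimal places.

Linh reaches Greywick along 2 paths.
Via Redfern → Palisade: 92% × 80% × 40% = 29.44%.
Via Redfern: 92% × 60% = 55.2%.
Total: 29.44% + 55.2% = 84.64%.

84.64%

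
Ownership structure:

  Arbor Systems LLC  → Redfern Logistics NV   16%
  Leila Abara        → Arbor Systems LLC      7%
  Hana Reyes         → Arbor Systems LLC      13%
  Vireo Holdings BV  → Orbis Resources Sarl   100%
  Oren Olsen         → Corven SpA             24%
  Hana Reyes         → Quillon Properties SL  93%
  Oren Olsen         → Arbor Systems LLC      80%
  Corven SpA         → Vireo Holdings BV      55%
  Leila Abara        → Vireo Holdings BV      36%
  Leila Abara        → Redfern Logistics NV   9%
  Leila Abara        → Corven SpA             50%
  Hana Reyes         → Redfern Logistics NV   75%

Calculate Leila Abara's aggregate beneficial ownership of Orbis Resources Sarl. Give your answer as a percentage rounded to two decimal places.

Leila reaches Orbis along 2 paths.
Via Corven → Vireo: 50% × 55% × 100% = 27.5%.
Via Vireo: 36% × 100% = 36%.
Total: 27.5% + 36% = 63.5%.
Rounded: 63.50%.

63.50%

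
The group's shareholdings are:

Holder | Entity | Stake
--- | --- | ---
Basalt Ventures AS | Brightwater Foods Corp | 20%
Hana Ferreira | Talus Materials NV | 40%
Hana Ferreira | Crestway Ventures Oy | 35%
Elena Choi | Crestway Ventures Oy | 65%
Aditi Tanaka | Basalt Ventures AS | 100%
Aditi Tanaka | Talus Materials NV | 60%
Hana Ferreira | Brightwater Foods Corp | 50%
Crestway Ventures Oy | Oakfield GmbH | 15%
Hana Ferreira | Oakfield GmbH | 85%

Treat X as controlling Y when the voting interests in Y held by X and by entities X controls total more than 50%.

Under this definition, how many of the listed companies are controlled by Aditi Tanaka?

2

Aditi holds 100% of Basalt, so Aditi controls Basalt.
Aditi holds 60% of Talus, so Aditi controls Talus.
No other company's threshold is met.
Aditi controls 2 companies.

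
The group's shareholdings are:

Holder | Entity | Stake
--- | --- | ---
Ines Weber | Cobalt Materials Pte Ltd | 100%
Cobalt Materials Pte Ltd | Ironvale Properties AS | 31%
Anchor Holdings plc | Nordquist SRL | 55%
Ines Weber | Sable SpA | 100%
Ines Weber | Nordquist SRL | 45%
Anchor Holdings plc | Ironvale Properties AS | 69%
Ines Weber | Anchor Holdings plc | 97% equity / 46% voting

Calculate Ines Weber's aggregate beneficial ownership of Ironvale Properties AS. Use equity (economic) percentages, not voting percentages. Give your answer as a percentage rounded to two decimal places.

97.93%

Ines reaches Ironvale along 2 paths.
Via Cobalt: 100% × 31% = 31%.
Via Anchor: 97% × 69% = 66.93%.
Total: 31% + 66.93% = 97.93%.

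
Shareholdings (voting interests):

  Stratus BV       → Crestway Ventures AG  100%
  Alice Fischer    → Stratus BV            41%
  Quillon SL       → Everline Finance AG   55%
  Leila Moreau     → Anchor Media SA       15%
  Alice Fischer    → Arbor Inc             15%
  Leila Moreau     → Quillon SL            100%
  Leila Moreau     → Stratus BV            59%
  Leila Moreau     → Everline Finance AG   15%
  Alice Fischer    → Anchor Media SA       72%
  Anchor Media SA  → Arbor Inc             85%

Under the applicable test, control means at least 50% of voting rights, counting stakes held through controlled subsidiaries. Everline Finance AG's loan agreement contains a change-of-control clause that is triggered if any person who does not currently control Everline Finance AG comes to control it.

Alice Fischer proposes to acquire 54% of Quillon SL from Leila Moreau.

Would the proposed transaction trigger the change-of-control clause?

The purchase adds only to Alice's holdings (Leila's stake shrinks), so Alice is the only person who could newly come to control Everline.
Alice holds 72% of Anchor, so Alice controls Anchor.
Alice and Anchor together hold 15% + 85% = 100% of Arbor, so Alice controls Arbor.
Neither Alice nor any entity Alice controls holds any voting interest in Everline.
So before the transaction, Alice does not control Everline.
After the purchase, Alice holds 54% of Quillon directly, and Leila's stake falls to 46%.
Alice holds 54% of Quillon, so Alice controls Quillon.
Quillon holds 55% of Everline, so Alice controls Everline.
Alice did not control Everline before and does after, so the clause is triggered.

Yes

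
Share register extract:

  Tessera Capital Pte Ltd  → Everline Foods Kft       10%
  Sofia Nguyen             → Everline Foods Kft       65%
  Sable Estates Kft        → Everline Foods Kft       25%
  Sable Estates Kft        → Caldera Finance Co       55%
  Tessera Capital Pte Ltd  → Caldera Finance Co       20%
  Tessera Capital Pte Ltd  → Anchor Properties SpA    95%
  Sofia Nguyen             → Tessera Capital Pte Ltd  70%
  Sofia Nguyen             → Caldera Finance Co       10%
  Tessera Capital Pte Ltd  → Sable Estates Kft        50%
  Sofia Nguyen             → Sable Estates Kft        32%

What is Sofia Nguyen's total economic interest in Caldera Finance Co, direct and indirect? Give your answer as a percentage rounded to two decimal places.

Sofia reaches Caldera along 4 paths.
Via Tessera: 70% × 20% = 14%.
Direct stake: 10% = 10%.
Via Tessera → Sable: 70% × 50% × 55% = 19.25%.
Via Sable: 32% × 55% = 17.6%.
Total: 14% + 10% + 19.25% + 17.6% = 60.85%.

60.85%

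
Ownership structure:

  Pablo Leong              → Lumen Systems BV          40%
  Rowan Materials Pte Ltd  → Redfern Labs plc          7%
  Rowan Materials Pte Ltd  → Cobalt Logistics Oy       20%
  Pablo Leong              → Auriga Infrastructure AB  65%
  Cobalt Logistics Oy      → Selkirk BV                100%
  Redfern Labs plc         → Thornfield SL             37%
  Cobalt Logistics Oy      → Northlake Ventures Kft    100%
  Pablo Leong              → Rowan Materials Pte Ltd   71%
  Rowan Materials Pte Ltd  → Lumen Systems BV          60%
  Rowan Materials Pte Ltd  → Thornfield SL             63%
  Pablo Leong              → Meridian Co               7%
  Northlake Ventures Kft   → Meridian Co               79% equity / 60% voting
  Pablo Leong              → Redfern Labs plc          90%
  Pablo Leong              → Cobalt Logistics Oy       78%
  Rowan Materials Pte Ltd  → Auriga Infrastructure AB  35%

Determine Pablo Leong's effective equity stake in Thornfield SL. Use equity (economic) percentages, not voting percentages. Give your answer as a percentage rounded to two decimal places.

Pablo reaches Thornfield along 3 paths.
Via Rowan: 71% × 63% = 44.73%.
Via Redfern: 90% × 37% = 33.3%.
Via Rowan → Redfern: 71% × 7% × 37% = 1.8389%.
Total: 44.73% + 33.3% + 1.8389% = 79.8689%.
Rounded: 79.87%.

79.87%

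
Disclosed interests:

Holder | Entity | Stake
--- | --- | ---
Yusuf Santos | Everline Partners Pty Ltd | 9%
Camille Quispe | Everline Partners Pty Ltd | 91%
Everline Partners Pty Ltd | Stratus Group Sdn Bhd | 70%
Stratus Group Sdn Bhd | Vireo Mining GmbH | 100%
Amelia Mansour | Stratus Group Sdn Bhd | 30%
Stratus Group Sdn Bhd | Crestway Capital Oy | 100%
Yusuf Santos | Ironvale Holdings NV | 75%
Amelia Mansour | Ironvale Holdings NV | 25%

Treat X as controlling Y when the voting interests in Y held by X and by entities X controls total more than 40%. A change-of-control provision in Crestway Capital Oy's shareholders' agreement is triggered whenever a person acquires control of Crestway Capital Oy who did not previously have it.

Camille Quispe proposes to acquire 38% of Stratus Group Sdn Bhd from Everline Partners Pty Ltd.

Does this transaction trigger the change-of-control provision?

The purchase adds only to Camille's holdings (Everline's stake shrinks), so Camille is the only person who could newly come to control Crestway.
Camille holds 91% of Everline, so Camille controls Everline.
Everline holds 70% of Stratus, so Camille controls Stratus.
Stratus holds 100% of Crestway, so Camille controls Crestway.
So Camille already controls Crestway before the transaction.
After the purchase, Camille holds 38% of Stratus directly, and Everline's stake falls to 32%.
Camille controlled Crestway already, so this is not a new person acquiring control; every other person's position is unchanged or reduced.
No new person acquires control, so the clause is not triggered.

No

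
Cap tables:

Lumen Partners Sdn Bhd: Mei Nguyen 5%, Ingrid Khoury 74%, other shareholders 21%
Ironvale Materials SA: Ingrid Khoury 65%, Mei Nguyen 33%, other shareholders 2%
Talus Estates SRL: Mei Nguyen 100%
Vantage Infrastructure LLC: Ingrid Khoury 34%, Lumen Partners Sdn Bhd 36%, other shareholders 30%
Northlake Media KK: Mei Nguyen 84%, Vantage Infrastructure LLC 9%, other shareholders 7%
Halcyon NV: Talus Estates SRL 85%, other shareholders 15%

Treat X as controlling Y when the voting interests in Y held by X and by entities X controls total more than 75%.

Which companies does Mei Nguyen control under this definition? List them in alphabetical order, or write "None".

Mei holds 100% of Talus, so Mei controls Talus.
Mei holds 84% of Northlake, so Mei controls Northlake.
Talus holds 85% of Halcyon, so Mei controls Halcyon.
No other company's threshold is met.

Halcyon NV, Northlake Media KK, Talus Estates SRL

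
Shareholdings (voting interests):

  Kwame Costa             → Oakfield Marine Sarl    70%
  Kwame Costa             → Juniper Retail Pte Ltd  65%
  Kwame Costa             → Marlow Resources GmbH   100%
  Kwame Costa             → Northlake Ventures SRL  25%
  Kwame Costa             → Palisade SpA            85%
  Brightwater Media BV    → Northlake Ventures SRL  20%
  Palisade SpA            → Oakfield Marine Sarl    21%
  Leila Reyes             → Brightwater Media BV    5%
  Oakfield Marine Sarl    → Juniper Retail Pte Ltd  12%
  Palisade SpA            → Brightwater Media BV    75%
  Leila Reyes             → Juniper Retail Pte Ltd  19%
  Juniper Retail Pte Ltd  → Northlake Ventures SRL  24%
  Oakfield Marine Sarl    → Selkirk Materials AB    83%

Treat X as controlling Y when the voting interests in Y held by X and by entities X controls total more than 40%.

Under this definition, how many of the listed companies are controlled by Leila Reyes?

0

Leila's largest direct stake is 19% in Juniper, which does not meet the threshold.
Leila controls 0 companies.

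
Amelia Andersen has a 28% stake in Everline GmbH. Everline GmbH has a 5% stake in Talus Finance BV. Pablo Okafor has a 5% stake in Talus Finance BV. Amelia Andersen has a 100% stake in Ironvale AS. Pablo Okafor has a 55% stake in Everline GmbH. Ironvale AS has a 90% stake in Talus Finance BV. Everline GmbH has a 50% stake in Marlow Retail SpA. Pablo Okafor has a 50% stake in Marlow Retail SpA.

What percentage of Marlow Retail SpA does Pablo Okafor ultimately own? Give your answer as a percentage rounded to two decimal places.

Pablo reaches Marlow along 2 paths.
Direct stake: 50% = 50%.
Via Everline: 55% × 50% = 27.5%.
Total: 50% + 27.5% = 77.5%.
Rounded: 77.50%.

77.50%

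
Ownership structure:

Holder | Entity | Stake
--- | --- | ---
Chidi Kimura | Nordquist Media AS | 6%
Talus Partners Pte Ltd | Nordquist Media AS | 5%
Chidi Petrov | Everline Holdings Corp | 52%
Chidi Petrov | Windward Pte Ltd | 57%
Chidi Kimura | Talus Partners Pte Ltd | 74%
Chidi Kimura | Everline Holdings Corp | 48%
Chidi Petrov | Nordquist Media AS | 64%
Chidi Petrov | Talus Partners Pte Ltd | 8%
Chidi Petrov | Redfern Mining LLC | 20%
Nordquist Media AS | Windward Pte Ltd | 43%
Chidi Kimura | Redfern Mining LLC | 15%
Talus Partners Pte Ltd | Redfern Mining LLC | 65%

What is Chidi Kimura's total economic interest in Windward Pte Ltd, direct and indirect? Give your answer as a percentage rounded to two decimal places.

Chidi Kimura reaches Windward along 2 paths.
Via Nordquist: 6% × 43% = 2.58%.
Via Talus → Nordquist: 74% × 5% × 43% = 1.591%.
Total: 2.58% + 1.591% = 4.171%.
Rounded: 4.17%.

4.17%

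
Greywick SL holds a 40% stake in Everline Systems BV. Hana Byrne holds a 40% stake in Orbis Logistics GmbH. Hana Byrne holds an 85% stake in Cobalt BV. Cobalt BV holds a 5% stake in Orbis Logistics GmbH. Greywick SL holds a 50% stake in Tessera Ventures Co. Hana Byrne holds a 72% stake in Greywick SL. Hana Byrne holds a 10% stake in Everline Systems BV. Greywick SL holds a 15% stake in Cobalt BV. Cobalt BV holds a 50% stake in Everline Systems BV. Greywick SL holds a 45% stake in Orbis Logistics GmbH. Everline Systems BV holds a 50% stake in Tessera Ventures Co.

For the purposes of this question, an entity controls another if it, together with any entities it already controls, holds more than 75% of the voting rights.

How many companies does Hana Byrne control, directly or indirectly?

Hana holds 85% of Cobalt, so Hana controls Cobalt.
No other company's threshold is met.
Hana controls 1 company.

1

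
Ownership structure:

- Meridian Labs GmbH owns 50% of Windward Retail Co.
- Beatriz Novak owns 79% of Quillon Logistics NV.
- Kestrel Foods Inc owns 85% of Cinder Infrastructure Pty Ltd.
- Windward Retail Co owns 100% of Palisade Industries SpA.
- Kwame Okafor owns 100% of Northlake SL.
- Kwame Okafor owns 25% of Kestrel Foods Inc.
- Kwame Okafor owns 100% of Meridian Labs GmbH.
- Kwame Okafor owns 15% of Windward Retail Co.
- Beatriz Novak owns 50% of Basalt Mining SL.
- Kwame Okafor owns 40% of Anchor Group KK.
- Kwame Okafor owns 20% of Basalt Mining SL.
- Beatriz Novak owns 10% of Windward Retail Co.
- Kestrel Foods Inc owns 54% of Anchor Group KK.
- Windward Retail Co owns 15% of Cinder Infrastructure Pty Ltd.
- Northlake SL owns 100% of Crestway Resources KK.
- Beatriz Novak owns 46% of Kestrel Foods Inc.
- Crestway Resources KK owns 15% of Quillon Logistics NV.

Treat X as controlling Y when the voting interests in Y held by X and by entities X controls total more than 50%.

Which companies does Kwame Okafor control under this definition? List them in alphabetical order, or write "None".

Kwame holds 100% of Meridian, so Kwame controls Meridian.
Kwame and Meridian together hold 15% + 50% = 65% of Windward, so Kwame controls Windward.
Kwame holds 100% of Northlake, so Kwame controls Northlake.
Windward holds 100% of Palisade, so Kwame controls Palisade.
Northlake holds 100% of Crestway, so Kwame controls Crestway.
No other company's threshold is met.

Crestway Resources KK, Meridian Labs GmbH, Northlake SL, Palisade Industries SpA, Windward Retail Co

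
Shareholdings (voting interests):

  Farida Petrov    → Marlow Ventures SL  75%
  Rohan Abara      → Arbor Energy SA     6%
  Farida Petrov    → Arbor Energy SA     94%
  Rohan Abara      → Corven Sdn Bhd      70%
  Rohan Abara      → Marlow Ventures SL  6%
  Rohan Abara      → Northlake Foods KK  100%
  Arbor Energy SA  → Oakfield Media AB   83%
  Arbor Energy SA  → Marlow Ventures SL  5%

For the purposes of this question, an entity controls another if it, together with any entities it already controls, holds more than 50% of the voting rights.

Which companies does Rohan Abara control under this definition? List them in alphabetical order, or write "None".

Corven Sdn Bhd, Northlake Foods KK

Rohan holds 70% of Corven, so Rohan controls Corven.
Rohan holds 100% of Northlake, so Rohan controls Northlake.
No other company's threshold is met.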